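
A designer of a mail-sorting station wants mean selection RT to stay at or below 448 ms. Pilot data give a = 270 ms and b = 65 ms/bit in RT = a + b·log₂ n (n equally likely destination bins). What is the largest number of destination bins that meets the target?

6

65·log₂ n ≤ 448 − 270 = 178, giving log₂ n ≤ 2.7385 and n ≤ 6.674. The largest whole number is 6.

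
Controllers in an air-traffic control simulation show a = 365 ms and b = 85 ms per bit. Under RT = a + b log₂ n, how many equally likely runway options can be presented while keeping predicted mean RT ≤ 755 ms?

24

85·log₂ n ≤ 755 − 365 = 390, giving log₂ n ≤ 4.5882 and n ≤ 24.055. The largest whole number is 24.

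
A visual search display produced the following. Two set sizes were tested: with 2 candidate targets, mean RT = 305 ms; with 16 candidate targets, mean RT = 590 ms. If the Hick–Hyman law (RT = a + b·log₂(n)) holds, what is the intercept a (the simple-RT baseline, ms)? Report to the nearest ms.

210 ms

b = (RT₂ − RT₁)/(log₂ n₂ − log₂ n₁) = (590 − 305)/(4 − 1) = 95 ms/bit.
a = RT₁ − b·log₂ n₁ = 305 − 95 × 1 = 210.000 ms.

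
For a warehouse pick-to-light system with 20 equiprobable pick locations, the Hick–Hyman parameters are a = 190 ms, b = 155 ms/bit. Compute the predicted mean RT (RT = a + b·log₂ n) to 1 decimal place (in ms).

859.9 ms

log₂(20) = 4.3219 bits, so RT = 190 + 155 × 4.3219 ≈ 859.899 ms.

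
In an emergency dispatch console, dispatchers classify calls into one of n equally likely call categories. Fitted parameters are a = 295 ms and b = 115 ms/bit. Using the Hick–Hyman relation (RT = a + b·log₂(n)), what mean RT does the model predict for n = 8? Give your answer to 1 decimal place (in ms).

log₂(8) = 3 bits, so RT = 295 + 115 × 3 ≈ 640.000 ms.

640.0 ms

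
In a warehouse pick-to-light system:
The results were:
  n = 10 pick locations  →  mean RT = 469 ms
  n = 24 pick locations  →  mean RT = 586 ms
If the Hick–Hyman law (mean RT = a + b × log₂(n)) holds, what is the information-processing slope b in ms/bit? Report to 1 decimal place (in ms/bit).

b = (RT₂ − RT₁)/(log₂ n₂ − log₂ n₁) = (586 − 469)/(4.5850 − 3.3219) = 92.634 ms/bit.

92.6 ms/bit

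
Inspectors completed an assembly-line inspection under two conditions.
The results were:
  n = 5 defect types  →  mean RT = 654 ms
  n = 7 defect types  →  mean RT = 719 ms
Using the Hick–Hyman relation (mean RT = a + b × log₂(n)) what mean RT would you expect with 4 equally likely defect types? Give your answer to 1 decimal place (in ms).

Fit slope and intercept:
  b = (719 − 654) / (log₂ 7 − log₂ 5) = 65 / (2.8074 − 2.3219) = 133.903 ms/bit
  a = 654 − 133.903 × 2.3219 = 343.087 ms
Then RT(4) = 343.087 + 133.903 × log₂ 4 = 343.087 + 133.903 × 2 ≈ 610.893 ms.

610.9 ms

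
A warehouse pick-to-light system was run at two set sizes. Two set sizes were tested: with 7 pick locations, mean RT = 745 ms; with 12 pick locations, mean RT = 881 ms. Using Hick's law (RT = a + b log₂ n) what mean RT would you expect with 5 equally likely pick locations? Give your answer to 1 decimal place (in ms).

Solve the two-equation system in a and b:
  b = (881 − 745) / (log₂ 12 − log₂ 7) = 136 / (3.5850 − 2.8074) = 174.895 ms/bit
  a = 745 − 174.895 × 2.8074 = 254.006 ms
Then RT(5) = 254.006 + 174.895 × log₂ 5 = 254.006 + 174.895 × 2.3219 ≈ 660.101 ms.

660.1 ms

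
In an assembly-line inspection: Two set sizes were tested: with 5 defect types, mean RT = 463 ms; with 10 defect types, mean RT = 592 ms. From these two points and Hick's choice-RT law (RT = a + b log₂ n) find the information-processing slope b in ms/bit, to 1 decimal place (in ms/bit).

129.0 ms/bit

b = (RT₂ − RT₁)/(log₂ n₂ − log₂ n₁) = (592 − 463)/(3.3219 − 2.3219) = 129.000 ms/bit.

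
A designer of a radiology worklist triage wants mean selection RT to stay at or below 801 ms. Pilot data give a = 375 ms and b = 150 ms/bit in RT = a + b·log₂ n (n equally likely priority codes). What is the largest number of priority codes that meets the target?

7

Set 375 + 150·log₂ n ≤ 801 → log₂ n ≤ (801 − 375)/150 = 2.8400.
So n ≤ 2^2.8400 = 7.160; the largest integer n is 7.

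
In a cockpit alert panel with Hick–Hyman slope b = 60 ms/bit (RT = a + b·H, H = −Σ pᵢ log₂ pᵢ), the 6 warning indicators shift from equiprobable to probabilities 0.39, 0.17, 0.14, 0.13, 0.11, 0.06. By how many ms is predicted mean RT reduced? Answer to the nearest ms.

Equiprobable entropy H₀ = log₂ 6 = 2.5850 bits.
Skewed entropy H = −Σ pᵢ log₂ pᵢ = 2.3380 bits.
ΔRT = b·(H₀ − H) = 60 × 0.2470 = 14.82 ms.

15 ms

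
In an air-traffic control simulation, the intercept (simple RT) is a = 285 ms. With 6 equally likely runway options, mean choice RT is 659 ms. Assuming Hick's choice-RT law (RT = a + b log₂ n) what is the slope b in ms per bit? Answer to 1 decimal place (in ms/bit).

6 alternatives carry log₂ 6 = 2.5850 bits; the choice cost is 659 − 285 = 374 ms, so b = 374/2.5850 = 144.683 ms/bit.

144.7 ms/bit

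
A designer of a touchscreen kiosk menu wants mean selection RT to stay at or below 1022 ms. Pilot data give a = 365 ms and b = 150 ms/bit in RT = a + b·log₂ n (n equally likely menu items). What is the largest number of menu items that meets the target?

20

150·log₂ n ≤ 1022 − 365 = 657, giving log₂ n ≤ 4.3800 and n ≤ 20.821. The largest whole number is 20.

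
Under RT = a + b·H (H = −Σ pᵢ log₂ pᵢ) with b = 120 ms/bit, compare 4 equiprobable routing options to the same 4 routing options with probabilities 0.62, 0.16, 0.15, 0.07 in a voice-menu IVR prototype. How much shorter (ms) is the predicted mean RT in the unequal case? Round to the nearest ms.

The RT saving is b·ΔH. Equiprobable H₀ = log₂(4) = 2.0000 bits; with the given probabilities H = 1.5297 bits.
b·(H₀ − H) = 120 × (2.0000 − 1.5297) = 56.44 ms.

56 ms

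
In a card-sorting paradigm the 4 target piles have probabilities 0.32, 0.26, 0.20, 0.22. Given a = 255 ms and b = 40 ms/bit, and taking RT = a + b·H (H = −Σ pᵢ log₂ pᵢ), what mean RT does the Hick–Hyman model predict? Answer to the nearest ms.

334 ms

Entropy contributions −pᵢ log₂ pᵢ: 0.5260, 0.5053, 0.4644, 0.4806; sum H = 1.9763 bits.
RT = a + bH = 255 + 40·1.9763 = 334.05 ms.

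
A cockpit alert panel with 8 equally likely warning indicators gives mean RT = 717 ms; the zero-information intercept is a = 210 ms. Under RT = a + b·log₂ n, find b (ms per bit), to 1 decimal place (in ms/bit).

log₂(8) = 3 bits.
b = (RT − a)/log₂ n = (717 − 210) / 3 = 169.000 ms/bit.

169.0 ms/bit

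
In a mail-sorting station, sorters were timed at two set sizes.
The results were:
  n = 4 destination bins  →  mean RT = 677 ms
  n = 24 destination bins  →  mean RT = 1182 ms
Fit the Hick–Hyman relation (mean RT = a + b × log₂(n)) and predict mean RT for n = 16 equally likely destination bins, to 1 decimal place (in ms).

1067.7 ms

RT is linear in log₂ n, so two points fix the line:
  b = (1182 − 677) / (log₂ 24 − log₂ 4) = 505 / (4.5850 − 2) = 195.361 ms/bit
  a = 677 − 195.361 × 2 = 286.279 ms
Then RT(16) = 286.279 + 195.361 × log₂ 16 = 286.279 + 195.361 × 4 ≈ 1067.721 ms.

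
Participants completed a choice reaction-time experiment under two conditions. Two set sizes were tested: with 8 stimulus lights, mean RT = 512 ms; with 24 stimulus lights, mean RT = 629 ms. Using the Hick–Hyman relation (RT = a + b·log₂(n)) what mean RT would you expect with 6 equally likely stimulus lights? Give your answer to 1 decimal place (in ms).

With log₂ n on the abscissa the relation is linear; from the two conditions:
  b = (629 − 512) / (log₂ 24 − log₂ 8) = 117 / (4.5850 − 3) = 73.819 ms/bit
  a = 512 − 73.819 × 3 = 290.544 ms
Then RT(6) = 290.544 + 73.819 × log₂ 6 = 290.544 + 73.819 × 2.5850 ≈ 481.362 ms.

481.4 ms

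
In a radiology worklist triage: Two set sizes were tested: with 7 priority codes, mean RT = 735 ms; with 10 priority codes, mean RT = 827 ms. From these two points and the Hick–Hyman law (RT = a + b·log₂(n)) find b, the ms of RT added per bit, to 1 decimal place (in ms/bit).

178.8 ms/bit

b = (RT₂ − RT₁)/(log₂ n₂ − log₂ n₁) = (827 − 735)/(3.3219 − 2.8074) = 178.789 ms/bit.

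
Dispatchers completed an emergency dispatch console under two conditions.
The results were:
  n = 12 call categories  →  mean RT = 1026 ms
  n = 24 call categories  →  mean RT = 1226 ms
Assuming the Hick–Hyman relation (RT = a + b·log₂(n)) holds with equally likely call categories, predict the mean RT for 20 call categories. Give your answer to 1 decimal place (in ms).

Solve the two-equation system in a and b:
  b = (1226 − 1026) / (log₂ 24 − log₂ 12) = 200 / (4.5850 − 3.5850) = 200.000 ms/bit
  a = 1026 − 200.000 × 3.5850 = 309.007 ms
Then RT(20) = 309.007 + 200.000 × log₂ 20 = 309.007 + 200.000 × 4.3219 ≈ 1173.393 ms.

1173.4 ms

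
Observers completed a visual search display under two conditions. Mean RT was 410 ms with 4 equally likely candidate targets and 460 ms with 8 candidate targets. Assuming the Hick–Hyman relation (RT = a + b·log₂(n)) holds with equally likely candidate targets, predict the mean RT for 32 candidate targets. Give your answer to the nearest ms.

RT is linear in log₂ n, so two points fix the line:
  b = (460 − 410) / (log₂ 8 − log₂ 4) = 50 / (3 − 2) = 50 ms/bit
  a = 410 − 50 × 2 = 310 ms
Then RT(32) = 310 + 50 × log₂ 32 = 310 + 50 × 5 ≈ 560.000 ms.

560 ms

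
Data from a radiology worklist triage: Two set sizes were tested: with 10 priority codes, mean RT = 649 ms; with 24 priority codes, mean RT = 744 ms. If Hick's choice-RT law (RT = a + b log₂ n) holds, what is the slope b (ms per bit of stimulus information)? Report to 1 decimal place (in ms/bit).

The slope on a log₂ axis is (744 − 649) / (4.5850 − 3.3219) = 75.216 ms/bit.

75.2 ms/bit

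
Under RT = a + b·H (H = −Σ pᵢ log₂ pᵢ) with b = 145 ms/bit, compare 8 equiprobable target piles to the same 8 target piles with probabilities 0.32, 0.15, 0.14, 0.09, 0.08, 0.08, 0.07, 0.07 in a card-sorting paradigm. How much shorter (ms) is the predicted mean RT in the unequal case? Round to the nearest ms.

The RT saving is b·ΔH. Equiprobable H₀ = log₂(8) = 3.0000 bits; with the given probabilities H = 2.7665 bits.
b·(H₀ − H) = 145 × (3.0000 − 2.7665) = 33.86 ms.

34 ms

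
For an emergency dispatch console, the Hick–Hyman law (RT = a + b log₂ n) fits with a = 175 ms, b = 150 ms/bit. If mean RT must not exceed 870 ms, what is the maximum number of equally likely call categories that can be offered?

Set 175 + 150·log₂ n ≤ 870 → log₂ n ≤ (870 − 175)/150 = 4.6333.
So n ≤ 2^4.6333 = 24.818; the largest integer n is 24.

24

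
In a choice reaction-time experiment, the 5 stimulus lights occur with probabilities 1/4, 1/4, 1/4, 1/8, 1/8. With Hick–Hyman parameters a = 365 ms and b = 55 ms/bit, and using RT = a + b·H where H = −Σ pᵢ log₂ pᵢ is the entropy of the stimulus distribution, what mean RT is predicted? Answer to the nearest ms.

489 ms

H = −Σ pᵢ log₂ pᵢ = 0.25·2 + 0.25·2 + 0.25·2 + 0.125·3 + 0.125·3 = 2.250 bits.
RT = 365 + 55 × 2.250 = 488.75 ms.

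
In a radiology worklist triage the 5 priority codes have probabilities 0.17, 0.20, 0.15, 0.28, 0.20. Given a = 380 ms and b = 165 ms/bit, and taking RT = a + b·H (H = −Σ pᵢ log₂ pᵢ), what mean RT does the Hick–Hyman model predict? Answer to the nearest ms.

Entropy contributions −pᵢ log₂ pᵢ: 0.4346, 0.4644, 0.4105, 0.5142, 0.4644; sum H = 2.2881 bits.
RT = a + bH = 380 + 165·2.2881 = 757.54 ms.

758 ms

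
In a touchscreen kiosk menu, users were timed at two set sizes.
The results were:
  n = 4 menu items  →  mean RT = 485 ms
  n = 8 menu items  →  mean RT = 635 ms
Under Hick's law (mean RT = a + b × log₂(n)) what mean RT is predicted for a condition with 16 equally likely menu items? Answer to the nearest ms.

With log₂ n on the abscissa the relation is linear; from the two conditions:
  b = (635 − 485) / (log₂ 8 − log₂ 4) = 150 / (3 − 2) = 150 ms/bit
  a = 485 − 150 × 2 = 185 ms
Then RT(16) = 185 + 150 × log₂ 16 = 185 + 150 × 4 ≈ 785.000 ms.

785 ms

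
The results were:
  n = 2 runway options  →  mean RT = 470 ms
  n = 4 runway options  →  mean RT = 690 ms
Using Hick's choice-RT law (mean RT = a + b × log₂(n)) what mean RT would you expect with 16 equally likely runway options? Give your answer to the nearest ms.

Solve the two-equation system in a and b:
  b = (690 − 470) / (log₂ 4 − log₂ 2) = 220 / (2 − 1) = 220 ms/bit
  a = 470 − 220 × 1 = 250 ms
Then RT(16) = 250 + 220 × log₂ 16 = 250 + 220 × 4 ≈ 1130.000 ms.

1130 ms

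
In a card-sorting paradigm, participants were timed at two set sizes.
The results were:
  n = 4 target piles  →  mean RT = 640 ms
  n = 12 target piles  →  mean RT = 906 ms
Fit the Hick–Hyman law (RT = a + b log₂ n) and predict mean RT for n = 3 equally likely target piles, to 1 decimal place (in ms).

570.3 ms

Fit slope and intercept:
  b = (906 − 640) / (log₂ 12 − log₂ 4) = 266 / (3.5850 − 2) = 167.827 ms/bit
  a = 640 − 167.827 × 2 = 304.345 ms
Then RT(3) = 304.345 + 167.827 × log₂ 3 = 304.345 + 167.827 × 1.5850 ≈ 570.345 ms.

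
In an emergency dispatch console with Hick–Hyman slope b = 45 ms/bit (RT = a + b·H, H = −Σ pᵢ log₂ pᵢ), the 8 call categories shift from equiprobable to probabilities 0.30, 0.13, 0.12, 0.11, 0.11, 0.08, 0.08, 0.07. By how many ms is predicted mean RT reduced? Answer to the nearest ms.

The RT saving is b·ΔH. Equiprobable H₀ = log₂(8) = 3.0000 bits; with the given probabilities H = 2.8229 bits.
b·(H₀ − H) = 45 × (3.0000 − 2.8229) = 7.97 ms.

8 ms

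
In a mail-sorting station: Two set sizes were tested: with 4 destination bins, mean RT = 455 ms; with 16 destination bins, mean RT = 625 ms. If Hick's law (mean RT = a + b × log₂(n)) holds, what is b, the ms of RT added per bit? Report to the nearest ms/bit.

85 ms/bit

The slope on a log₂ axis is (625 − 455) / (4 − 2) = 85 ms/bit.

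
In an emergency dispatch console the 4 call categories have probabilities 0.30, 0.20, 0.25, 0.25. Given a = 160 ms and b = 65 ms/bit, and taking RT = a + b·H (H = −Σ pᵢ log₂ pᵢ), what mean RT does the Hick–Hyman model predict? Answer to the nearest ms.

H = 0.30·log₂(1/0.30) + 0.20·log₂(1/0.20) + 0.25·log₂(1/0.25) + 0.25·log₂(1/0.25) = 1.9855 bits.
RT = 160 + 65 × 1.9855 = 289.06 ms.

289 ms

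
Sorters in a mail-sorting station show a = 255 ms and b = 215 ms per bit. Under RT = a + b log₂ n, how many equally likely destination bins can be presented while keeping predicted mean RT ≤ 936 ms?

Set 255 + 215·log₂ n ≤ 936 → log₂ n ≤ (936 − 255)/215 = 3.1674.
So n ≤ 2^3.1674 = 8.985; the largest integer n is 8.

8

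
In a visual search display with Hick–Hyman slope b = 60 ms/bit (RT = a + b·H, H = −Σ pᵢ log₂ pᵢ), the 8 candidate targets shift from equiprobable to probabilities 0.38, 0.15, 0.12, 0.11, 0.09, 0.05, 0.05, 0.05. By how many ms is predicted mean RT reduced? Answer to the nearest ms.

23 ms

Equiprobable entropy H₀ = log₂ 8 = 3.0000 bits.
Skewed entropy H = −Σ pᵢ log₂ pᵢ = 2.6193 bits.
ΔRT = b·(H₀ − H) = 60 × 0.3807 = 22.84 ms.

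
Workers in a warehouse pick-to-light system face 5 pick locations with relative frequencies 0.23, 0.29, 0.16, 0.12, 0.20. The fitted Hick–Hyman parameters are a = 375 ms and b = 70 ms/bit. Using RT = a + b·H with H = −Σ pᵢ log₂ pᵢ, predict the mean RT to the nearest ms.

533 ms

H = 0.23·log₂(1/0.23) + 0.29·log₂(1/0.29) + 0.16·log₂(1/0.16) + 0.12·log₂(1/0.12) + 0.20·log₂(1/0.20) = 2.2600 bits.
RT = 375 + 70 × 2.2600 = 533.20 ms.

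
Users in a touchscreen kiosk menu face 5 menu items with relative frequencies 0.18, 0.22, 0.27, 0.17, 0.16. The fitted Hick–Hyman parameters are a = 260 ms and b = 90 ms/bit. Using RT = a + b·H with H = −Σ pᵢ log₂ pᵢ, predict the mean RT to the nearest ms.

H = 0.18·log₂(1/0.18) + 0.22·log₂(1/0.22) + 0.27·log₂(1/0.27) + 0.17·log₂(1/0.17) + 0.16·log₂(1/0.16) = 2.2935 bits.
RT = 260 + 90 × 2.2935 = 466.42 ms.

466 ms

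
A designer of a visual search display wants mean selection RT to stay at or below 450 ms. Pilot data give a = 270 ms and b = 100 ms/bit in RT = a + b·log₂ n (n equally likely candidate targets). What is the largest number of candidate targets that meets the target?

Information budget: (450 − 270)/100 = 1.8000 bits, so n ≤ 2^1.8000 = 3.482 → at most 3.

3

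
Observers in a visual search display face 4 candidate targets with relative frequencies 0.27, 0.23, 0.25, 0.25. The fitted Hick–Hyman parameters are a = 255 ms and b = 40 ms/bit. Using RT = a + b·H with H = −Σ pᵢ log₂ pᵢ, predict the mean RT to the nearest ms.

335 ms

Entropy contributions −pᵢ log₂ pᵢ: 0.5100, 0.4877, 0.5000, 0.5000; sum H = 1.9977 bits.
RT = a + bH = 255 + 40·1.9977 = 334.91 ms.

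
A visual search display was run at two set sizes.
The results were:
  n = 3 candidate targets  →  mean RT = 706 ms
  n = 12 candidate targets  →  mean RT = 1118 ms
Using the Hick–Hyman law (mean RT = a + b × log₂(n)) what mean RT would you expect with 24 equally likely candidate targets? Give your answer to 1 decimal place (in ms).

With log₂ n on the abscissa the relation is linear; from the two conditions:
  b = (1118 − 706) / (log₂ 12 − log₂ 3) = 412 / (3.5850 − 1.5850) = 206.000 ms/bit
  a = 706 − 206.000 × 1.5850 = 379.498 ms
Then RT(24) = 379.498 + 206.000 × log₂ 24 = 379.498 + 206.000 × 4.5850 ≈ 1324.000 ms.

1324.0 ms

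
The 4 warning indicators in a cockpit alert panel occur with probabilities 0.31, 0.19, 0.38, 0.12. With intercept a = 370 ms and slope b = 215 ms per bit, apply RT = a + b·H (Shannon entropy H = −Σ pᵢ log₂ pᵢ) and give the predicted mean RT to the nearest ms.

Entropy contributions −pᵢ log₂ pᵢ: 0.5238, 0.4552, 0.5305, 0.3671; sum H = 1.8765 bits.
RT = a + bH = 370 + 215·1.8765 = 773.46 ms.

773 ms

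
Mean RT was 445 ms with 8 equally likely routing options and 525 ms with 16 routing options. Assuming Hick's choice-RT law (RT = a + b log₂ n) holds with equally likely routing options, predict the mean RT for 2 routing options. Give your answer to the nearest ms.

285 ms

Fit slope and intercept:
  b = (525 − 445) / (log₂ 16 − log₂ 8) = 80 / (4 − 3) = 80 ms/bit
  a = 445 − 80 × 3 = 205 ms
Then RT(2) = 205 + 80 × log₂ 2 = 205 + 80 × 1 ≈ 285.000 ms.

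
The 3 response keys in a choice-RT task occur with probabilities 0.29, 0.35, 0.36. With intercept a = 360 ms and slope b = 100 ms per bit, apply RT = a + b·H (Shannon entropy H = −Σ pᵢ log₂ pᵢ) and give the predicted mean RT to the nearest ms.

H = 0.29·log₂(1/0.29) + 0.35·log₂(1/0.35) + 0.36·log₂(1/0.36) = 1.5786 bits.
RT = 360 + 100 × 1.5786 = 517.86 ms.

518 ms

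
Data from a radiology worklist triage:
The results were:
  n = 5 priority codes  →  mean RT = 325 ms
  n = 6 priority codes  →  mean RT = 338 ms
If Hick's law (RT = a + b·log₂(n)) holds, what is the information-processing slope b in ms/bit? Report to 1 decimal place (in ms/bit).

49.4 ms/bit

Slope: b = (338 − 325) / (log₂ 6 − log₂ 5) = 13/0.2630 = 49.423 ms/bit.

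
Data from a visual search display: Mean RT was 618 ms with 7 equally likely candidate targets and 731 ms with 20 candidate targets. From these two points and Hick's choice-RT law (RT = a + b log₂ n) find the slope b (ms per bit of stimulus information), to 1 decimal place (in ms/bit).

Slope: b = (731 − 618) / (log₂ 20 − log₂ 7) = 113/1.5146 = 74.608 ms/bit.

74.6 ms/bit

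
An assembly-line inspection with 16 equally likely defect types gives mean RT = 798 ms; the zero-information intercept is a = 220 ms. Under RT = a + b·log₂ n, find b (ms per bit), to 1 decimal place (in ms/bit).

b = (798 − 220) / log₂(16) = 578 / 4 = 144.500 ms/bit.

144.5 ms/bit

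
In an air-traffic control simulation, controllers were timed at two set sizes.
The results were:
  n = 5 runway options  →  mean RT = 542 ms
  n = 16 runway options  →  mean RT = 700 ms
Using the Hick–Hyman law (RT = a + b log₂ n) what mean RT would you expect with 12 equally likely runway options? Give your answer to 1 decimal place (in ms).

Fit slope and intercept:
  b = (700 − 542) / (log₂ 16 − log₂ 5) = 158 / (4 − 2.3219) = 94.156 ms/bit
  a = 542 − 94.156 × 2.3219 = 323.377 ms
Then RT(12) = 323.377 + 94.156 × log₂ 12 = 323.377 + 94.156 × 3.5850 ≈ 660.922 ms.

660.9 ms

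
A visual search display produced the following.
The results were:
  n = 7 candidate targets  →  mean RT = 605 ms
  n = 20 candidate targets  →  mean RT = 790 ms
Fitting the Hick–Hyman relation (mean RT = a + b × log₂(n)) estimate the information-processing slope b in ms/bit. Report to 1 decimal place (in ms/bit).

The slope on a log₂ axis is (790 − 605) / (4.3219 − 2.8074) = 122.147 ms/bit.

122.1 ms/bit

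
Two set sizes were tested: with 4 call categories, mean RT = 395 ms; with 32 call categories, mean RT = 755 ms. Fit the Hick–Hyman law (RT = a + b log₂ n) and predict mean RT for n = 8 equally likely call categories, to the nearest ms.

With log₂ n on the abscissa the relation is linear; from the two conditions:
  b = (755 − 395) / (log₂ 32 − log₂ 4) = 360 / (5 − 2) = 120 ms/bit
  a = 395 − 120 × 2 = 155 ms
Then RT(8) = 155 + 120 × log₂ 8 = 155 + 120 × 3 ≈ 515.000 ms.

515 ms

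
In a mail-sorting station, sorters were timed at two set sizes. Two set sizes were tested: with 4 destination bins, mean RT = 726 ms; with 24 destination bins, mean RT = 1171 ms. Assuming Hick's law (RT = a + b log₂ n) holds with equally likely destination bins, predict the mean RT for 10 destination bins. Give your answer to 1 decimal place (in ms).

953.6 ms

Solve the two-equation system in a and b:
  b = (1171 − 726) / (log₂ 24 − log₂ 4) = 445 / (4.5850 − 2) = 172.149 ms/bit
  a = 726 − 172.149 × 2 = 381.701 ms
Then RT(10) = 381.701 + 172.149 × log₂ 10 = 381.701 + 172.149 × 3.3219 ≈ 953.569 ms.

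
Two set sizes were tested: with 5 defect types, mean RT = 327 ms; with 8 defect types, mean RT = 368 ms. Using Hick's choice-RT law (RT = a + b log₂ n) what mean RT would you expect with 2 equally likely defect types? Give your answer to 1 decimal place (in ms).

247.1 ms

Fit slope and intercept:
  b = (368 − 327) / (log₂ 8 − log₂ 5) = 41 / (3 − 2.3219) = 60.466 ms/bit
  a = 327 − 60.466 × 2.3219 = 186.603 ms
Then RT(2) = 186.603 + 60.466 × log₂ 2 = 186.603 + 60.466 × 1 ≈ 247.069 ms.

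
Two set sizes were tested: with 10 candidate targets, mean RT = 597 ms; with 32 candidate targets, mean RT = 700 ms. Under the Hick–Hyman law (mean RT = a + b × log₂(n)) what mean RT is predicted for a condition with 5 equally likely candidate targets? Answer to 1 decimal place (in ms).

535.6 ms

RT is linear in log₂ n, so two points fix the line:
  b = (700 − 597) / (log₂ 32 − log₂ 10) = 103 / (5 − 3.3219) = 61.380 ms/bit
  a = 597 − 61.380 × 3.3219 = 393.100 ms
Then RT(5) = 393.100 + 61.380 × log₂ 5 = 393.100 + 61.380 × 2.3219 ≈ 535.620 ms.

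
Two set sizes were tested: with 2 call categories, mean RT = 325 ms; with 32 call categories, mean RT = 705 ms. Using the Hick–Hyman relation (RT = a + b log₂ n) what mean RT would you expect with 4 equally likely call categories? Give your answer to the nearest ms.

420 ms

Fit slope and intercept:
  b = (705 − 325) / (log₂ 32 − log₂ 2) = 380 / (5 − 1) = 95 ms/bit
  a = 325 − 95 × 1 = 230 ms
Then RT(4) = 230 + 95 × log₂ 4 = 230 + 95 × 2 ≈ 420.000 ms.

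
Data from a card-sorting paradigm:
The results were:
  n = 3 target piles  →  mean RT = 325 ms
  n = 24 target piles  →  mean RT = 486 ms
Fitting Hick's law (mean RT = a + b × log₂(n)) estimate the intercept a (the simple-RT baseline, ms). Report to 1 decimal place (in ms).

The slope on a log₂ axis is (486 − 325) / (4.5850 − 1.5850) = 53.667 ms/bit.
Intercept: a = 325 − 53.667·log₂(3) = 239.940 ms.

239.9 ms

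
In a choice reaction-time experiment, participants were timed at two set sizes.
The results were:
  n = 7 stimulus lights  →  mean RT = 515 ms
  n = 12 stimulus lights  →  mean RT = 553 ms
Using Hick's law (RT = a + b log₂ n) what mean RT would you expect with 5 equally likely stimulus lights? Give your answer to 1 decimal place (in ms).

491.3 ms

Fit slope and intercept:
  b = (553 − 515) / (log₂ 12 − log₂ 7) = 38 / (3.5850 − 2.8074) = 48.868 ms/bit
  a = 515 − 48.868 × 2.8074 = 377.811 ms
Then RT(5) = 377.811 + 48.868 × log₂ 5 = 377.811 + 48.868 × 2.3219 ≈ 491.278 ms.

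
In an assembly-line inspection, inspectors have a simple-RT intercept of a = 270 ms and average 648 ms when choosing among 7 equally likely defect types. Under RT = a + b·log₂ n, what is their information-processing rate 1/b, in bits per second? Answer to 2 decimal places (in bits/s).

7.43 bits/s

Choice component = 648 − 270 = 378 ms over log₂(7) = 2.8074 bits.
b = 378 / 2.8074 = 134.646 ms/bit, so 1/b = 7.427 bits/s.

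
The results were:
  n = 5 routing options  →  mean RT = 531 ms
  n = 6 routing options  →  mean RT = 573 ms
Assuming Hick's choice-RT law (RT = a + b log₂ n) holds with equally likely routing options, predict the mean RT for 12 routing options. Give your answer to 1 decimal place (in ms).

Fit slope and intercept:
  b = (573 − 531) / (log₂ 6 − log₂ 5) = 42 / (2.5850 − 2.3219) = 159.675 ms/bit
  a = 531 − 159.675 × 2.3219 = 160.246 ms
Then RT(12) = 160.246 + 159.675 × log₂ 12 = 160.246 + 159.675 × 3.5850 ≈ 732.675 ms.

732.7 ms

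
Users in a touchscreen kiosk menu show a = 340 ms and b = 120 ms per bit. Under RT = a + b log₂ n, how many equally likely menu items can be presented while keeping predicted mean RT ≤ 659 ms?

6

Set 340 + 120·log₂ n ≤ 659 → log₂ n ≤ (659 − 340)/120 = 2.6583.
So n ≤ 2^2.6583 = 6.313; the largest integer n is 6.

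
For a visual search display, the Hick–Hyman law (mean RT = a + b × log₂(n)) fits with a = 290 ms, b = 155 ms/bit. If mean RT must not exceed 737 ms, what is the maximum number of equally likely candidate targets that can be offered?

7

Information budget: (737 − 290)/155 = 2.8839 bits, so n ≤ 2^2.8839 = 7.381 → at most 7.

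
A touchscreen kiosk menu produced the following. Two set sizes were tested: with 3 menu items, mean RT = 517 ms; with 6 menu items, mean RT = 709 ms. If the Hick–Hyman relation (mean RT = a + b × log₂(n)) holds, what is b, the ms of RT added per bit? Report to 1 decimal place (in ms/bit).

192.0 ms/bit

The slope on a log₂ axis is (709 − 517) / (2.5850 − 1.5850) = 192.000 ms/bit.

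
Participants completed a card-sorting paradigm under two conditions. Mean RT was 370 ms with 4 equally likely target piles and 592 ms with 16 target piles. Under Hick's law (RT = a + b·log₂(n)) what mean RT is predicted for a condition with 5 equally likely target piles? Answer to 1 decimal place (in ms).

With log₂ n on the abscissa the relation is linear; from the two conditions:
  b = (592 − 370) / (log₂ 16 − log₂ 4) = 222 / (4 − 2) = 111.000 ms/bit
  a = 370 − 111.000 × 2 = 148.000 ms
Then RT(5) = 148.000 + 111.000 × log₂ 5 = 148.000 + 111.000 × 2.3219 ≈ 405.734 ms.

405.7 ms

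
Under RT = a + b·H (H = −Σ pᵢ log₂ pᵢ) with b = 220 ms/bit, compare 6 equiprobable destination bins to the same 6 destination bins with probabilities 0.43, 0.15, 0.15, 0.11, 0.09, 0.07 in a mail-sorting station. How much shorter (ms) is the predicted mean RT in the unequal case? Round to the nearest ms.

68 ms

The RT saving is b·ΔH. Equiprobable H₀ = log₂(6) = 2.5850 bits; with the given probabilities H = 2.2761 bits.
b·(H₀ − H) = 220 × (2.5850 − 2.2761) = 67.94 ms.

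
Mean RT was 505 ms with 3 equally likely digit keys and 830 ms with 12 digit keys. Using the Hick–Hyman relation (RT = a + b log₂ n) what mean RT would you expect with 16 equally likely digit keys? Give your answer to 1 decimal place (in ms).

897.4 ms

Fit slope and intercept:
  b = (830 − 505) / (log₂ 12 − log₂ 3) = 325 / (3.5850 − 1.5850) = 162.500 ms/bit
  a = 505 − 162.500 × 1.5850 = 247.444 ms
Then RT(16) = 247.444 + 162.500 × log₂ 16 = 247.444 + 162.500 × 4 ≈ 897.444 ms.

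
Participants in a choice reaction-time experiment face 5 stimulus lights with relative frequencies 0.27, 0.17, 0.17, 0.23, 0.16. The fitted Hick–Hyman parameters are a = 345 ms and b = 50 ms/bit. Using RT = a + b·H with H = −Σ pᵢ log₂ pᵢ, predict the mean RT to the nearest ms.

Entropy contributions −pᵢ log₂ pᵢ: 0.5100, 0.4346, 0.4346, 0.4877, 0.4230; sum H = 2.2899 bits.
RT = a + bH = 345 + 50·2.2899 = 459.49 ms.

459 ms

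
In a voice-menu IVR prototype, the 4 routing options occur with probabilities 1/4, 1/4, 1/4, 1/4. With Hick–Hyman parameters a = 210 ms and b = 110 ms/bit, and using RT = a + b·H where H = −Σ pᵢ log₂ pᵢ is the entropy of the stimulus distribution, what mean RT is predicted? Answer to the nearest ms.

H = −Σ pᵢ log₂ pᵢ = 0.25·2 + 0.25·2 + 0.25·2 + 0.25·2 = 2.000 bits.
RT = 210 + 110 × 2.000 = 430.00 ms.

430 ms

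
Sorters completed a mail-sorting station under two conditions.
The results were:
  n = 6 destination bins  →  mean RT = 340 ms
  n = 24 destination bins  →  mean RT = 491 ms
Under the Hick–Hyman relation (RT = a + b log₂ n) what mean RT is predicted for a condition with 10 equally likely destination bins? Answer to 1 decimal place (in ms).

Solve the two-equation system in a and b:
  b = (491 − 340) / (log₂ 24 − log₂ 6) = 151 / (4.5850 − 2.5850) = 75.500 ms/bit
  a = 340 − 75.500 × 2.5850 = 144.835 ms
Then RT(10) = 144.835 + 75.500 × log₂ 10 = 144.835 + 75.500 × 3.3219 ≈ 395.641 ms.

395.6 ms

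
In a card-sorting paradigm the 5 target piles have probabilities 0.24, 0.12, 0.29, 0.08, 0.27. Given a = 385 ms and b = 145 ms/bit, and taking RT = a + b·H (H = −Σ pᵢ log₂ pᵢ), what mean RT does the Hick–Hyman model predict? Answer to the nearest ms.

701 ms

Entropy contributions −pᵢ log₂ pᵢ: 0.4941, 0.3671, 0.5179, 0.2915, 0.5100; sum H = 2.1806 bits.
RT = a + bH = 385 + 145·2.1806 = 701.19 ms.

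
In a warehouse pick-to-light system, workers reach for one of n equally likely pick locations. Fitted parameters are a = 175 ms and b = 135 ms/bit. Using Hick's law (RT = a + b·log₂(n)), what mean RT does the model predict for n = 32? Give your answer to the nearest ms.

850 ms

log₂(32) = 5 bits, so RT = 175 + 135 × 5 ≈ 850.000 ms.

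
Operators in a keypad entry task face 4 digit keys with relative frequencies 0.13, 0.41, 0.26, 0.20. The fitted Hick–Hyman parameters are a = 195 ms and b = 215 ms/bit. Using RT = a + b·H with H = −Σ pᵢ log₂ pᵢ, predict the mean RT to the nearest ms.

599 ms

Entropy contributions −pᵢ log₂ pᵢ: 0.3826, 0.5274, 0.5053, 0.4644; sum H = 1.8797 bits.
RT = a + bH = 195 + 215·1.8797 = 599.14 ms.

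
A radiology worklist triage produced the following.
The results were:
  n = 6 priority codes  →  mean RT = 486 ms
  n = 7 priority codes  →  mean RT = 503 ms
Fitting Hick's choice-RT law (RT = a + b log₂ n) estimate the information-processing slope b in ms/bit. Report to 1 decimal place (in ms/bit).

76.4 ms/bit

The slope on a log₂ axis is (503 − 486) / (2.8074 − 2.5850) = 76.441 ms/bit.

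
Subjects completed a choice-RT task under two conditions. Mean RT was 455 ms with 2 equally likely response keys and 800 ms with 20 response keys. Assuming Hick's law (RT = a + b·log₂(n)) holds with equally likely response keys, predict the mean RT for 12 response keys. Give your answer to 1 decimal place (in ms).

723.5 ms

Solve the two-equation system in a and b:
  b = (800 − 455) / (log₂ 20 − log₂ 2) = 345 / (4.3219 − 1) = 103.855 ms/bit
  a = 455 − 103.855 × 1 = 351.145 ms
Then RT(12) = 351.145 + 103.855 × log₂ 12 = 351.145 + 103.855 × 3.5850 ≈ 723.462 ms.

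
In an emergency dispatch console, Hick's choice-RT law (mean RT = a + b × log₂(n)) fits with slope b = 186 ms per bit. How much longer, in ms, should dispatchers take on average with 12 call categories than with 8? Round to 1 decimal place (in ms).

Only the slope matters, since a is common to both: ΔRT = b·log₂(n₂/n₁).
log₂(12) − log₂(8) = 3.5850 − 3 = 0.5850.
ΔRT = 186 × 0.5850 = 108.803 ms.

108.8 ms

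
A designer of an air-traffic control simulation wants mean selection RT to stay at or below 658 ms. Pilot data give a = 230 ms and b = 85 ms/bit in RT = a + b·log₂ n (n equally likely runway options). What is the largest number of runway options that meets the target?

Information budget: (658 − 230)/85 = 5.0353 bits, so n ≤ 2^5.0353 = 32.793 → at most 32.

32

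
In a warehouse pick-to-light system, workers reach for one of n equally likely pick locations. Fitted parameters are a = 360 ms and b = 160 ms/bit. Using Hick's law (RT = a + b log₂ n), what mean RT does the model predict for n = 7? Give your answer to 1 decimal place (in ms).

log₂(7) = 2.8074 bits, so RT = 360 + 160 × 2.8074 ≈ 809.177 ms.

809.2 ms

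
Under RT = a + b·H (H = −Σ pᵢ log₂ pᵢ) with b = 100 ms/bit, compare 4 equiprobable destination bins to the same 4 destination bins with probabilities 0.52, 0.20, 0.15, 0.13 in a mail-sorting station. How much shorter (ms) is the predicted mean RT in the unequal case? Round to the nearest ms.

The RT saving is b·ΔH. Equiprobable H₀ = log₂(4) = 2.0000 bits; with the given probabilities H = 1.7482 bits.
b·(H₀ − H) = 100 × (2.0000 − 1.7482) = 25.18 ms.

25 ms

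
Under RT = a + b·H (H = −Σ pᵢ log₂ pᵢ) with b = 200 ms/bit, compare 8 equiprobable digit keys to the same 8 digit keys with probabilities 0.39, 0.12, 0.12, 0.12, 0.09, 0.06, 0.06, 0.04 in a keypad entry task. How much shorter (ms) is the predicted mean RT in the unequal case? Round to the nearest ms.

Equiprobable entropy H₀ = log₂ 8 = 3.0000 bits.
Skewed entropy H = −Σ pᵢ log₂ pᵢ = 2.6165 bits.
ΔRT = b·(H₀ − H) = 200 × 0.3835 = 76.71 ms.

77 ms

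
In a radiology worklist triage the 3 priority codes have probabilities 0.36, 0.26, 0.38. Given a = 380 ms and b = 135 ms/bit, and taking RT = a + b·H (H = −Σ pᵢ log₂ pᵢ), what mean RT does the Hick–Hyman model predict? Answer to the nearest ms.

591 ms

Entropy contributions −pᵢ log₂ pᵢ: 0.5306, 0.5053, 0.5305; sum H = 1.5664 bits.
RT = a + bH = 380 + 135·1.5664 = 591.46 ms.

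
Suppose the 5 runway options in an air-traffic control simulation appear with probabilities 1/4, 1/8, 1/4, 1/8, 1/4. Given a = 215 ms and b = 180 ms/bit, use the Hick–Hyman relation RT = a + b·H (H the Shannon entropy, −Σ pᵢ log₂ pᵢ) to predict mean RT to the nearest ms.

620 ms

H = −Σ pᵢ log₂ pᵢ = 0.25·2 + 0.125·3 + 0.25·2 + 0.125·3 + 0.25·2 = 2.250 bits.
RT = 215 + 180 × 2.250 = 620.00 ms.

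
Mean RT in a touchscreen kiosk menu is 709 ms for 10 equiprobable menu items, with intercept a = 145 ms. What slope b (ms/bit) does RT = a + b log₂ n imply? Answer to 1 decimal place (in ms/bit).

169.8 ms/bit

log₂(10) = 3.3219 bits.
b = (RT − a)/log₂ n = (709 − 145) / 3.3219 = 169.781 ms/bit.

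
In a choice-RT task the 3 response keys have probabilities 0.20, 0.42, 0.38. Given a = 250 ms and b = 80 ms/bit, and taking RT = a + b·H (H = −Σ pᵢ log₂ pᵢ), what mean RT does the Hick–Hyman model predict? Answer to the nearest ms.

H = 0.20·log₂(1/0.20) + 0.42·log₂(1/0.42) + 0.38·log₂(1/0.38) = 1.5205 bits.
RT = 250 + 80 × 1.5205 = 371.64 ms.

372 ms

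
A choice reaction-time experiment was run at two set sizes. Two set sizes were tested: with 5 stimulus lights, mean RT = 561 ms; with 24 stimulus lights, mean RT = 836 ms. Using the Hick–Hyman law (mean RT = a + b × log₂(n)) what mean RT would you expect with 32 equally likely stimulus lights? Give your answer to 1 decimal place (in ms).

RT is linear in log₂ n, so two points fix the line:
  b = (836 − 561) / (log₂ 24 − log₂ 5) = 275 / (4.5850 − 2.3219) = 121.518 ms/bit
  a = 561 − 121.518 × 2.3219 = 278.843 ms
Then RT(32) = 278.843 + 121.518 × log₂ 32 = 278.843 + 121.518 × 5 ≈ 886.435 ms.

886.4 ms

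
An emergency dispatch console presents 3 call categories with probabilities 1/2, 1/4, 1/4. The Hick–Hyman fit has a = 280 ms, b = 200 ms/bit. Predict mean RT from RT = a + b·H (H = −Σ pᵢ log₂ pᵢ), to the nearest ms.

Each term −pᵢ log₂ pᵢ: 0.5·1 + 0.25·2 + 0.25·2; summed, H = 1.500 bits.
Mean RT = a + bH = 280 + 200·1.500 = 580.00 ms.

580 ms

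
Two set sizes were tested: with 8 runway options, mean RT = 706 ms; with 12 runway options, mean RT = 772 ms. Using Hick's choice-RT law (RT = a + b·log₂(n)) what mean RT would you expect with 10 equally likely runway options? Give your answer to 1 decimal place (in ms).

742.3 ms

With log₂ n on the abscissa the relation is linear; from the two conditions:
  b = (772 − 706) / (log₂ 12 − log₂ 8) = 66 / (3.5850 − 3) = 112.828 ms/bit
  a = 706 − 112.828 × 3 = 367.517 ms
Then RT(10) = 367.517 + 112.828 × log₂ 10 = 367.517 + 112.828 × 3.3219 ≈ 742.322 ms.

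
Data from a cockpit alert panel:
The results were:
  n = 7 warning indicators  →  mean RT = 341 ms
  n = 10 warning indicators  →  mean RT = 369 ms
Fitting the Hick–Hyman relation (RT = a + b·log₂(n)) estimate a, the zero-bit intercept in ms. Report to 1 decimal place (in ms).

188.2 ms

Slope: b = (369 − 341) / (log₂ 10 − log₂ 7) = 28/0.5146 = 54.414 ms/bit.
Intercept: a = 341 − 54.414·log₂(7) = 188.241 ms.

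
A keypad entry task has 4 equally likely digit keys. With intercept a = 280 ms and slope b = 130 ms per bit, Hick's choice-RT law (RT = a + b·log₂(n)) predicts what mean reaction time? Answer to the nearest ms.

log₂(4) = 2 bits, so RT = 280 + 130 × 2 ≈ 540.000 ms.

540 ms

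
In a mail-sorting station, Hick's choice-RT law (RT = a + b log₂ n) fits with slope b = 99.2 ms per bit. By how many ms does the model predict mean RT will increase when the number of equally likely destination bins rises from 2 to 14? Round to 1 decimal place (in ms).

ΔRT = (a + b log₂ n₂) − (a + b log₂ n₁) = b·(log₂ n₂ − log₂ n₁).
log₂(14) − log₂(2) = 3.8074 − 1 = 2.8074.
ΔRT = 99.2 × 2.8074 = 278.490 ms.

278.5 ms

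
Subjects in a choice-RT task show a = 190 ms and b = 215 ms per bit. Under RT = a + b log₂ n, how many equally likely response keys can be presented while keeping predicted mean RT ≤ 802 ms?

7

Information budget: (802 − 190)/215 = 2.8465 bits, so n ≤ 2^2.8465 = 7.193 → at most 7.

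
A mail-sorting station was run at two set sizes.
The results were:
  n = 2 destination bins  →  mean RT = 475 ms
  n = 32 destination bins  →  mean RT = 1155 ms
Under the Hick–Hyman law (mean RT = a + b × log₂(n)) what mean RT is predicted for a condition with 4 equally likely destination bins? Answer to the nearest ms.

645 ms

RT is linear in log₂ n, so two points fix the line:
  b = (1155 − 475) / (log₂ 32 − log₂ 2) = 680 / (5 − 1) = 170 ms/bit
  a = 475 − 170 × 1 = 305 ms
Then RT(4) = 305 + 170 × log₂ 4 = 305 + 170 × 2 ≈ 645.000 ms.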